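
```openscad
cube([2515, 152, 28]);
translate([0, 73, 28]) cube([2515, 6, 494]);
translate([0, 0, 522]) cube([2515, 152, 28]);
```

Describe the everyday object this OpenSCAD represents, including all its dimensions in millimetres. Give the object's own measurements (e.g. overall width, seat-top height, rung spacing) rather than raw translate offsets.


An I-beam lying along x, 2515 mm long. Overall section height 550 mm. Two flanges 152 mm wide (y) and 28 mm thick, one on the floor and one at the top; a web 6 mm thick runs between them, centred on the flange width.


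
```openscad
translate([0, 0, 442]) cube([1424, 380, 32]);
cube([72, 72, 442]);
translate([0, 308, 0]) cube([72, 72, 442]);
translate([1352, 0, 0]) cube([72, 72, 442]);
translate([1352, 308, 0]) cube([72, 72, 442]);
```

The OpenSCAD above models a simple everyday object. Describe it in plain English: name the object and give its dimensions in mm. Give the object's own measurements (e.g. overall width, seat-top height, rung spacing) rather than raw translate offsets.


A long wooden bench with a 1424 mm (x) × 380 mm (y) seat, 32 mm thick, its top surface 474 mm above the floor. Four 72 mm square legs at the seat corners, flush with the edges, run from z = 0 to the seat underside.


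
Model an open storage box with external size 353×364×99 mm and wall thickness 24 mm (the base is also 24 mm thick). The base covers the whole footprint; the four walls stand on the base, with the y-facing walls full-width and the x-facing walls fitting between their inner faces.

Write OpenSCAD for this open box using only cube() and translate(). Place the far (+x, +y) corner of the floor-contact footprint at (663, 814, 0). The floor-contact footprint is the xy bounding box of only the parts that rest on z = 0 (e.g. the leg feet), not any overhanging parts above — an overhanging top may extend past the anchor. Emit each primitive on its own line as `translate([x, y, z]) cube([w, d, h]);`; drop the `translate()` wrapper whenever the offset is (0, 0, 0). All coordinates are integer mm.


translate([310, 450, 0]) cube([353, 364, 24]);
translate([310, 450, 24]) cube([353, 24, 75]);
translate([310, 790, 24]) cube([353, 24, 75]);
translate([310, 474, 24]) cube([24, 316, 75]);
translate([639, 474, 24]) cube([24, 316, 75]);


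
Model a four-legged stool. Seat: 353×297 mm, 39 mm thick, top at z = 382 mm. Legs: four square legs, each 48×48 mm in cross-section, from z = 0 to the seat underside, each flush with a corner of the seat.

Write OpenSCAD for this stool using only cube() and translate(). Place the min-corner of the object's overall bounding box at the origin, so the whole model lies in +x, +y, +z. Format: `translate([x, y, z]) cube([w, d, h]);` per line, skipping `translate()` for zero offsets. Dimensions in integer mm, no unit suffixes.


translate([0, 0, 343]) cube([353, 297, 39]);
cube([48, 48, 343]);
translate([305, 0, 0]) cube([48, 48, 343]);
translate([0, 249, 0]) cube([48, 48, 343]);
translate([305, 249, 0]) cube([48, 48, 343]);


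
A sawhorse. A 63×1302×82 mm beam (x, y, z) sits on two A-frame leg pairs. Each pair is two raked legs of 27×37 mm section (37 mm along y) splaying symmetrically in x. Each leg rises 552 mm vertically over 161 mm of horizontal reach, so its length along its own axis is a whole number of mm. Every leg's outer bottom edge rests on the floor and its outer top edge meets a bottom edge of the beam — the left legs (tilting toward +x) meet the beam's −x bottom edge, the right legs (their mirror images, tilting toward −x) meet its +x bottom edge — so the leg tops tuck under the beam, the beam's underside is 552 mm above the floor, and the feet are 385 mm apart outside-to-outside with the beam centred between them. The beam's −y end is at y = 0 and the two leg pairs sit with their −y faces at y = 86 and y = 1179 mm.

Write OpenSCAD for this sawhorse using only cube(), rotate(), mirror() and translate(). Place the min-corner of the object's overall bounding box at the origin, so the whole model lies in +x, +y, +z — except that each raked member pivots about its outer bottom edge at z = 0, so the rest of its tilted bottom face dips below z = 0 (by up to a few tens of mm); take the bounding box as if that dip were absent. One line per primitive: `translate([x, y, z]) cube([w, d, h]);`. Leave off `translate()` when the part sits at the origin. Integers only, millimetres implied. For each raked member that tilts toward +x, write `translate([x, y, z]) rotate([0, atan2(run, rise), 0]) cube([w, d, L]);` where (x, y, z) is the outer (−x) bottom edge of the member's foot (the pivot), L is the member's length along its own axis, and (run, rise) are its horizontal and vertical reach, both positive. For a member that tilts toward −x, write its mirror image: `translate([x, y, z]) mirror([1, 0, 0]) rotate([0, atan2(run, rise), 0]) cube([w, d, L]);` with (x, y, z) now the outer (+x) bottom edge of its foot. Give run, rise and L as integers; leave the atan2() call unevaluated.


// leg length = √(161² + 552²) = 575
// right-leg outer foot x = 2·161 + 63 = 385
// beam min-corner = (161, 0, 552)
translate([161, 0, 552]) cube([63, 1302, 82]);
translate([0, 86, 0]) rotate([0, atan2(161, 552), 0]) cube([27, 37, 575]);
translate([385, 86, 0]) mirror([1, 0, 0]) rotate([0, atan2(161, 552), 0]) cube([27, 37, 575]);
translate([0, 1179, 0]) rotate([0, atan2(161, 552), 0]) cube([27, 37, 575]);
translate([385, 1179, 0]) mirror([1, 0, 0]) rotate([0, atan2(161, 552), 0]) cube([27, 37, 575]);


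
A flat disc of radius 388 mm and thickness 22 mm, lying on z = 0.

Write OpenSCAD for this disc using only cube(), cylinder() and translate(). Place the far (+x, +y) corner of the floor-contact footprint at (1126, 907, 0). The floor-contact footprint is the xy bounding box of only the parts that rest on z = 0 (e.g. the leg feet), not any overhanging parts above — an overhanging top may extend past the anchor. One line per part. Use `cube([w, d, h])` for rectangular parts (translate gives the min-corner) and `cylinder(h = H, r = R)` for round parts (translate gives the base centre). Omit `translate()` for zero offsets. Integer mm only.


translate([738, 519, 0]) cylinder(h = 22, r = 388);


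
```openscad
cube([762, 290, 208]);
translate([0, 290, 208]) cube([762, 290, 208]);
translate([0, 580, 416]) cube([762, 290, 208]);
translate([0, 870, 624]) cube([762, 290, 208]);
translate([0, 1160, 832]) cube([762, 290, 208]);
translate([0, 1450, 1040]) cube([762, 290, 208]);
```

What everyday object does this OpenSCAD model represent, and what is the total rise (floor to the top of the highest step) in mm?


A staircase. The total rise is 1248 mm.

6 identical blocks, each offset up and back from the previous — a staircase. Each step is 208 mm tall and there are 6 of them, so the total rise is 6 × 208 = 1248 mm.


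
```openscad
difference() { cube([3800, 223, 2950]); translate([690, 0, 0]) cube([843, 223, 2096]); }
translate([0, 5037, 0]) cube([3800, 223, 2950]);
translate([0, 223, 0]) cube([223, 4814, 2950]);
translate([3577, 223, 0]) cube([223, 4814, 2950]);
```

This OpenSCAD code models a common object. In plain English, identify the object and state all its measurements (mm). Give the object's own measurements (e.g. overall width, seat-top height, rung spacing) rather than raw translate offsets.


A single room: four walls, each 2950 mm tall and 223 mm thick, enclosing an outside footprint 3800×5260 mm (x × y), no floor or roof. The front and back walls (−y and +y sides) run the full x-width; the side walls fit between their inner faces. A door opening 843 mm wide and 2096 mm tall is cut through the front wall from the floor up, its −x edge 690 mm from the wall's −x end.


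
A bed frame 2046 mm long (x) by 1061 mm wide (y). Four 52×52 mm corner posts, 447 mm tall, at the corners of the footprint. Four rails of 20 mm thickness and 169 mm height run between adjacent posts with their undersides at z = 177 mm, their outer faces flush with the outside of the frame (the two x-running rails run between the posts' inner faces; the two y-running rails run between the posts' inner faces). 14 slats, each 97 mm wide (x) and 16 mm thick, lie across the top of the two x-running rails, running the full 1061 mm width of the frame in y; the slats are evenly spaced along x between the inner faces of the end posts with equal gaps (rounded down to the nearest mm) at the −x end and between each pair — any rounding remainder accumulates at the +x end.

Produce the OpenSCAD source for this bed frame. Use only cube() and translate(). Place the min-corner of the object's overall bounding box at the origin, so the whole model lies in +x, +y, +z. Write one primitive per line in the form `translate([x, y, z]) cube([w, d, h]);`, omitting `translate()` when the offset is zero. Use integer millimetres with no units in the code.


cube([52, 52, 447]);
translate([0, 1009, 0]) cube([52, 52, 447]);
translate([1994, 0, 0]) cube([52, 52, 447]);
translate([1994, 1009, 0]) cube([52, 52, 447]);
translate([52, 0, 177]) cube([1942, 20, 169]);
translate([52, 1041, 177]) cube([1942, 20, 169]);
translate([0, 52, 177]) cube([20, 957, 169]);
translate([2026, 52, 177]) cube([20, 957, 169]);
translate([90, 0, 346]) cube([97, 1061, 16]);
translate([225, 0, 346]) cube([97, 1061, 16]);
translate([360, 0, 346]) cube([97, 1061, 16]);
translate([495, 0, 346]) cube([97, 1061, 16]);
translate([630, 0, 346]) cube([97, 1061, 16]);
translate([765, 0, 346]) cube([97, 1061, 16]);
translate([900, 0, 346]) cube([97, 1061, 16]);
translate([1035, 0, 346]) cube([97, 1061, 16]);
translate([1170, 0, 346]) cube([97, 1061, 16]);
translate([1305, 0, 346]) cube([97, 1061, 16]);
translate([1440, 0, 346]) cube([97, 1061, 16]);
translate([1575, 0, 346]) cube([97, 1061, 16]);
translate([1710, 0, 346]) cube([97, 1061, 16]);
translate([1845, 0, 346]) cube([97, 1061, 16]);


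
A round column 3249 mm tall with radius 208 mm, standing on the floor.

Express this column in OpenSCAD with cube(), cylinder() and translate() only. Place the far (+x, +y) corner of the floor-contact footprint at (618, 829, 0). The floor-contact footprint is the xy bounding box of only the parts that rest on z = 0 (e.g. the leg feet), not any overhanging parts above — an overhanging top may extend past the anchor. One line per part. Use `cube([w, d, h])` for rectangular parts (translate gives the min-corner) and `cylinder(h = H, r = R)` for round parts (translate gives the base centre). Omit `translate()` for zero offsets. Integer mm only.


translate([410, 621, 0]) cylinder(h = 3249, r = 208);


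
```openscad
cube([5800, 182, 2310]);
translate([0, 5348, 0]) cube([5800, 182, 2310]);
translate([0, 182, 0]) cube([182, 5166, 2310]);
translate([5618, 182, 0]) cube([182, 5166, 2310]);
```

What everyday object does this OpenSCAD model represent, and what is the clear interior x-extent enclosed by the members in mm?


A house (or room) frame. The interior width is 5436 mm.

Four 2310 mm walls enclosing a rectangle with no floor or roof — a room or house frame. Outside width is 5800 mm and wall thickness is 182 mm, so the interior width is 5800 − 2 × 182 = 5436 mm.


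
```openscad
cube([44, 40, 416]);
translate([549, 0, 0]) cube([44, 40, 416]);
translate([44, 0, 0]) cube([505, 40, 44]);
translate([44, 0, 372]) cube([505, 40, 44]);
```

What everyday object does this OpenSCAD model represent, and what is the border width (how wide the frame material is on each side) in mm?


A picture frame. The border width is 44 mm.

Four thin pieces enclosing a rectangular opening — a picture frame. The two full-height stiles are 416 mm tall; the top rail sits at z = 372 and is 44 mm tall, so the border above the opening is 416 − 372 = 44 mm, matching the stile x-width.


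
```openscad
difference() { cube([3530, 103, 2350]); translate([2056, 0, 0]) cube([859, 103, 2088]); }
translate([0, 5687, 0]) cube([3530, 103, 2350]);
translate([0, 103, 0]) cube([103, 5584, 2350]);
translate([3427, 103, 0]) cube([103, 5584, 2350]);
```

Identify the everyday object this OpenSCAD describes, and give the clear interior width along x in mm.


A single room. The interior width is 3324 mm.

Four walls enclosing a rectangle with a door in the front wall — a room. Outside width 3530 minus two 103 mm walls gives 3324 mm.


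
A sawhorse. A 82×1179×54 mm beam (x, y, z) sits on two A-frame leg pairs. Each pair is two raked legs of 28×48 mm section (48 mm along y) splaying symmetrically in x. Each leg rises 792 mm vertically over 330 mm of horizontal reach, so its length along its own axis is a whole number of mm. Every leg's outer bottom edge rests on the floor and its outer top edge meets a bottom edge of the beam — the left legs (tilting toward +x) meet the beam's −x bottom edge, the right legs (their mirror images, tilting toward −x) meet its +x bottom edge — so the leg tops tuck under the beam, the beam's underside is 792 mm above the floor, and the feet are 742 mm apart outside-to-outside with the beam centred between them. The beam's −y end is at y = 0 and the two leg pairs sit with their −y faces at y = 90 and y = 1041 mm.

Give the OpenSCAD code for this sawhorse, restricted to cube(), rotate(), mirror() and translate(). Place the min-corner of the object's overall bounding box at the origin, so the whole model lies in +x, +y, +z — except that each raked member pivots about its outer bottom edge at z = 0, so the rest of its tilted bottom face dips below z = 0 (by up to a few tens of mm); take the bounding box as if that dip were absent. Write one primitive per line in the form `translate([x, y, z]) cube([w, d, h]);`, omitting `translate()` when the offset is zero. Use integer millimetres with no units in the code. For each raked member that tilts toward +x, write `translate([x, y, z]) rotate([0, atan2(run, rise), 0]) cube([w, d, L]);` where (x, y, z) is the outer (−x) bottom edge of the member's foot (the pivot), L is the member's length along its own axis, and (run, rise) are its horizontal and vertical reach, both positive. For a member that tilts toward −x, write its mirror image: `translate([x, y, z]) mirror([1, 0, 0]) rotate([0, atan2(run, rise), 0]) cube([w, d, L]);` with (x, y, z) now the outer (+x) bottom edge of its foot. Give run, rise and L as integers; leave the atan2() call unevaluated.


translate([330, 0, 792]) cube([82, 1179, 54]);
translate([0, 90, 0]) rotate([0, atan2(330, 792), 0]) cube([28, 48, 858]);
translate([742, 90, 0]) mirror([1, 0, 0]) rotate([0, atan2(330, 792), 0]) cube([28, 48, 858]);
translate([0, 1041, 0]) rotate([0, atan2(330, 792), 0]) cube([28, 48, 858]);
translate([742, 1041, 0]) mirror([1, 0, 0]) rotate([0, atan2(330, 792), 0]) cube([28, 48, 858]);


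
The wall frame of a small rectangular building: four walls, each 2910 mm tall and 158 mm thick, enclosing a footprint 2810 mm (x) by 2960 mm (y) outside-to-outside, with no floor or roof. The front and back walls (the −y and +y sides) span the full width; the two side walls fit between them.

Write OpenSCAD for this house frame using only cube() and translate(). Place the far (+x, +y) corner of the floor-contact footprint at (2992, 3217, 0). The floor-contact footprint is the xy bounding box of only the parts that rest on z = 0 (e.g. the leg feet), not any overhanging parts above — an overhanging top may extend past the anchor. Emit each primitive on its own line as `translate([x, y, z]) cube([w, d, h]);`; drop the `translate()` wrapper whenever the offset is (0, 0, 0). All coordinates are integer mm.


translate([182, 257, 0]) cube([2810, 158, 2910]);
translate([182, 3059, 0]) cube([2810, 158, 2910]);
translate([182, 415, 0]) cube([158, 2644, 2910]);
translate([2834, 415, 0]) cube([158, 2644, 2910]);


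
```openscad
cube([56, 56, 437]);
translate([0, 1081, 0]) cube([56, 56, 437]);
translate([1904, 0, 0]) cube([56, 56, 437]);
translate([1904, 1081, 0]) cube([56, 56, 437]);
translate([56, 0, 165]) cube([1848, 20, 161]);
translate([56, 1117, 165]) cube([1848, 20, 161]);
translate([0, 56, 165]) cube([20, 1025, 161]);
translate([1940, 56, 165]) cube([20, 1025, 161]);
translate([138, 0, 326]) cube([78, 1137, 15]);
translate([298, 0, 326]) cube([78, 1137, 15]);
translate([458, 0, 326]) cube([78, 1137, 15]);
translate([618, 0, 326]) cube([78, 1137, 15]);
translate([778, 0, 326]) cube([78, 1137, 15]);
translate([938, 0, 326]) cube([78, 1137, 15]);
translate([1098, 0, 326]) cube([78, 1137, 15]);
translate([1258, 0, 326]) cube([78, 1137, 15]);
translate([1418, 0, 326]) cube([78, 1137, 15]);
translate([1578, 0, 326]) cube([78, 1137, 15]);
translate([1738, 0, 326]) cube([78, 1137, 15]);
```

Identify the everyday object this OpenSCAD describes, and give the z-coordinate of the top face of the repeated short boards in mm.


A bed frame. The slat-top height is 341 mm.

Four posts, four rails, and a row of slats — a bed frame. Slats sit on the rails at z = 165 + 161 = 326; with slat thickness 15, the top is 341 mm.


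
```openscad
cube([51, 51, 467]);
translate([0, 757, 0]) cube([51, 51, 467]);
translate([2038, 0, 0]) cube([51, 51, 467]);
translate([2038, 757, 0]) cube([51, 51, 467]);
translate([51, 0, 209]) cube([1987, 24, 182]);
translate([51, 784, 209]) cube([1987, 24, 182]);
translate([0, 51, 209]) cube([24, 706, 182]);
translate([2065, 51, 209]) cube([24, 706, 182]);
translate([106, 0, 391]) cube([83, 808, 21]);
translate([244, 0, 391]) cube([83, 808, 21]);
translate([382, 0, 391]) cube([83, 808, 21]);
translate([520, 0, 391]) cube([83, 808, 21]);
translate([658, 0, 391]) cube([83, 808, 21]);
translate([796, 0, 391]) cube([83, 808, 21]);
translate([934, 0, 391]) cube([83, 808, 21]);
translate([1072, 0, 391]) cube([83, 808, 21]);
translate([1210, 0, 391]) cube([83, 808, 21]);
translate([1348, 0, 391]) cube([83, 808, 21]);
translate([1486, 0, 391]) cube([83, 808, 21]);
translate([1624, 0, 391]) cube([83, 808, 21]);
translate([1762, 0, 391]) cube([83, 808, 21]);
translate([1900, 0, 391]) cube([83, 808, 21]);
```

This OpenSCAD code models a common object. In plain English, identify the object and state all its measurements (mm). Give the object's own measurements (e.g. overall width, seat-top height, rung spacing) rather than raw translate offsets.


A bed frame 2089 mm long (x) by 808 mm wide (y). Four 51×51 mm corner posts, 467 mm tall, at the corners of the footprint. Four rails of 24 mm thickness and 182 mm height run between adjacent posts with their undersides at z = 209 mm, their outer faces flush with the outside of the frame (the two x-running rails run between the posts' inner faces; the two y-running rails run between the posts' inner faces). 14 slats, each 83 mm wide (x) and 21 mm thick, lie across the top of the two x-running rails, running the full 808 mm width of the frame in y; along x they sit between the end posts with a 55 mm gap after the −x posts and between neighbouring slats and before the +x posts.


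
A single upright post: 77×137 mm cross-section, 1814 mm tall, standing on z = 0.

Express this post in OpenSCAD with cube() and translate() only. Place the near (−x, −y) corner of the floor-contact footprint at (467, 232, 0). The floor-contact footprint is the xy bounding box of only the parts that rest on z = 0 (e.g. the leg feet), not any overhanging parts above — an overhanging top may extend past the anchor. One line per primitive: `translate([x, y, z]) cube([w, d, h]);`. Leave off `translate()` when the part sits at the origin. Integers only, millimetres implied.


translate([467, 232, 0]) cube([77, 137, 1814]);


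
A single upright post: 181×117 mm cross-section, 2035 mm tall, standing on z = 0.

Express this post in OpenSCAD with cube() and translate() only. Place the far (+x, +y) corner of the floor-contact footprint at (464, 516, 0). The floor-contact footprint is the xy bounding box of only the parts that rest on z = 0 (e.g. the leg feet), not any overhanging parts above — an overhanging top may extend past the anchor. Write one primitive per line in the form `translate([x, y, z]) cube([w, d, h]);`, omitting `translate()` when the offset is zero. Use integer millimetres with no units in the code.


translate([283, 399, 0]) cube([181, 117, 2035]);


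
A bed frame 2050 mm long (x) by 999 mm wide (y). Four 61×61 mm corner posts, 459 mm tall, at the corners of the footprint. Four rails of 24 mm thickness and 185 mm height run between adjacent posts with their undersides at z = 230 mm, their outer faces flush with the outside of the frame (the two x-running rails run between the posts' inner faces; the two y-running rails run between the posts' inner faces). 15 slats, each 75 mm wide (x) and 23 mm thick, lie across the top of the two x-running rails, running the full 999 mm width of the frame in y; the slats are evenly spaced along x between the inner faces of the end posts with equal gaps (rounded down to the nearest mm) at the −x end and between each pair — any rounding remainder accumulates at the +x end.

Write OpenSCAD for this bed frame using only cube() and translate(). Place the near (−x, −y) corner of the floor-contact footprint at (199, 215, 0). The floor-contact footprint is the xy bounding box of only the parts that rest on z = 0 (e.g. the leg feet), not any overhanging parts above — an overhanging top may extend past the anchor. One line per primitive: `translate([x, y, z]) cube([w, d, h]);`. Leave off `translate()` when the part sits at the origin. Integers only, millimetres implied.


translate([199, 215, 0]) cube([61, 61, 459]);
translate([199, 1153, 0]) cube([61, 61, 459]);
translate([2188, 215, 0]) cube([61, 61, 459]);
translate([2188, 1153, 0]) cube([61, 61, 459]);
translate([260, 215, 230]) cube([1928, 24, 185]);
translate([260, 1190, 230]) cube([1928, 24, 185]);
translate([199, 276, 230]) cube([24, 877, 185]);
translate([2225, 276, 230]) cube([24, 877, 185]);
translate([310, 215, 415]) cube([75, 999, 23]);
translate([435, 215, 415]) cube([75, 999, 23]);
translate([560, 215, 415]) cube([75, 999, 23]);
translate([685, 215, 415]) cube([75, 999, 23]);
translate([810, 215, 415]) cube([75, 999, 23]);
translate([935, 215, 415]) cube([75, 999, 23]);
translate([1060, 215, 415]) cube([75, 999, 23]);
translate([1185, 215, 415]) cube([75, 999, 23]);
translate([1310, 215, 415]) cube([75, 999, 23]);
translate([1435, 215, 415]) cube([75, 999, 23]);
translate([1560, 215, 415]) cube([75, 999, 23]);
translate([1685, 215, 415]) cube([75, 999, 23]);
translate([1810, 215, 415]) cube([75, 999, 23]);
translate([1935, 215, 415]) cube([75, 999, 23]);
translate([2060, 215, 415]) cube([75, 999, 23]);


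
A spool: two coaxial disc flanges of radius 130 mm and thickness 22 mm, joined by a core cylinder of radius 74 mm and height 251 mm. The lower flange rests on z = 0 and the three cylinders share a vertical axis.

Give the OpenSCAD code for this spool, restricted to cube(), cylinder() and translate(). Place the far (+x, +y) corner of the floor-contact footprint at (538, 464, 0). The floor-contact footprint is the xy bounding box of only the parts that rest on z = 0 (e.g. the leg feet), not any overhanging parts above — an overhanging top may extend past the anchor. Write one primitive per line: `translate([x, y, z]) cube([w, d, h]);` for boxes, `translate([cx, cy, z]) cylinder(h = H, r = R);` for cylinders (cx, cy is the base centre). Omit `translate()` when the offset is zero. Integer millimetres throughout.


translate([408, 334, 0]) cylinder(h = 22, r = 130);
translate([408, 334, 22]) cylinder(h = 251, r = 74);
translate([408, 334, 273]) cylinder(h = 22, r = 130);


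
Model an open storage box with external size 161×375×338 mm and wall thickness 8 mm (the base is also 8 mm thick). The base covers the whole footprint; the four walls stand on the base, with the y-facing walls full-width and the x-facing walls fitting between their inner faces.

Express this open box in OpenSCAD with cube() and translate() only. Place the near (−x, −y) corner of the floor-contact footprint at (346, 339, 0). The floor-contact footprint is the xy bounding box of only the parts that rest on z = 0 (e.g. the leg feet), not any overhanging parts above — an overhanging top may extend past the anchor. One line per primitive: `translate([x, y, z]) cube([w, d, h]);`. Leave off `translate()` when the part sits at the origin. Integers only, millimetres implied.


translate([346, 339, 0]) cube([161, 375, 8]);
translate([346, 339, 8]) cube([161, 8, 330]);
translate([346, 706, 8]) cube([161, 8, 330]);
translate([346, 347, 8]) cube([8, 359, 330]);
translate([499, 347, 8]) cube([8, 359, 330]);


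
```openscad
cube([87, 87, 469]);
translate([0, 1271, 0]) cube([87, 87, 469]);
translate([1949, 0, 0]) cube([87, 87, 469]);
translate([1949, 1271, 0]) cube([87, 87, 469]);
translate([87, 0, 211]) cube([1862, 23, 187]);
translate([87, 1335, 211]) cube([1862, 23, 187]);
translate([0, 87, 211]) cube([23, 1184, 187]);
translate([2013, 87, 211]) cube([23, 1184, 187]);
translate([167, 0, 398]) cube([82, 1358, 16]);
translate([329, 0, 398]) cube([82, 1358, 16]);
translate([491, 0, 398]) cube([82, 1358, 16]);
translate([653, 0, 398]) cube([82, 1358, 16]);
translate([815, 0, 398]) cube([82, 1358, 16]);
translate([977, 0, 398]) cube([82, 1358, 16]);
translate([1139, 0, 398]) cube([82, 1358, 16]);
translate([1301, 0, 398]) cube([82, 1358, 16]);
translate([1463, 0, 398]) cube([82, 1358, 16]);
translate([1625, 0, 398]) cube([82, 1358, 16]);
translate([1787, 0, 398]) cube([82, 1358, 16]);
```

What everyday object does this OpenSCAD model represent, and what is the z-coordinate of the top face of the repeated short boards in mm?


A bed frame. The slat-top height is 414 mm.

Four posts, four rails, and a row of slats — a bed frame. Slats sit on the rails at z = 211 + 187 = 398; with slat thickness 16, the top is 414 mm.


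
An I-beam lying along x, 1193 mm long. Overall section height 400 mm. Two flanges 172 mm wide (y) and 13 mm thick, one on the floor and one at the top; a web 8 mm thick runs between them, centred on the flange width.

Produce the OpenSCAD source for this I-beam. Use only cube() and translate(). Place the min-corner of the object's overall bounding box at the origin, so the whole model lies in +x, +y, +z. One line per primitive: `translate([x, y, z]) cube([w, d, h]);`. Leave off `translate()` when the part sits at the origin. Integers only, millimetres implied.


cube([1193, 172, 13]);
translate([0, 82, 13]) cube([1193, 8, 374]);
translate([0, 0, 387]) cube([1193, 172, 13]);


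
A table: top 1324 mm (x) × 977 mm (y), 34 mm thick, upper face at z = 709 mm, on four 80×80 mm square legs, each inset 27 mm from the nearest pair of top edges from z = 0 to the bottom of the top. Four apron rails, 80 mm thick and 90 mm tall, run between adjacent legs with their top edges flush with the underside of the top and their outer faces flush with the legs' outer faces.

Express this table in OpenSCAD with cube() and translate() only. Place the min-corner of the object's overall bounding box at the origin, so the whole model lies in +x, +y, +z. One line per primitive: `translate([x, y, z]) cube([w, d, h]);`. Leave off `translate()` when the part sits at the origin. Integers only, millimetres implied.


translate([0, 0, 675]) cube([1324, 977, 34]);
translate([27, 27, 0]) cube([80, 80, 675]);
translate([1217, 27, 0]) cube([80, 80, 675]);
translate([27, 870, 0]) cube([80, 80, 675]);
translate([1217, 870, 0]) cube([80, 80, 675]);
translate([107, 27, 585]) cube([1110, 80, 90]);
translate([107, 870, 585]) cube([1110, 80, 90]);
translate([27, 107, 585]) cube([80, 763, 90]);
translate([1217, 107, 585]) cube([80, 763, 90]);


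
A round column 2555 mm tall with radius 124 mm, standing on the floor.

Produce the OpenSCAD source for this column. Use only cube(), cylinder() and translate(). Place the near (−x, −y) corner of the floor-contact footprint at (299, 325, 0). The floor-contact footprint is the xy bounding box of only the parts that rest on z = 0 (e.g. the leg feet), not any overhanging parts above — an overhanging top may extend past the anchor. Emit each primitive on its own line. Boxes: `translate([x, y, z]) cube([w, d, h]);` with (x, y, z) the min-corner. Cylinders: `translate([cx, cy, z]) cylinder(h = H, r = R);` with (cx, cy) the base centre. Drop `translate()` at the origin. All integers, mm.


translate([423, 449, 0]) cylinder(h = 2555, r = 124);


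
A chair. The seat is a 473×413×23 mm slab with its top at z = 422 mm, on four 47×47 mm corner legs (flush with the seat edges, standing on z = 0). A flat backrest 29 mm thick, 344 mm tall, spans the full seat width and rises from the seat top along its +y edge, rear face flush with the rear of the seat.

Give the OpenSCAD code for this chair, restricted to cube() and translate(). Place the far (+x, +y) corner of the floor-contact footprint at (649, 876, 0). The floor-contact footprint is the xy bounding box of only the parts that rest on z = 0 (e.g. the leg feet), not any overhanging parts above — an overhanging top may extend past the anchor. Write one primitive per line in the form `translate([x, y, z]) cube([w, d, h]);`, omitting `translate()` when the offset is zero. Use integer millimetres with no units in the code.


// leg_h = 422 - 23 = 399
translate([176, 463, 399]) cube([473, 413, 23]);
translate([176, 463, 0]) cube([47, 47, 399]);
translate([602, 463, 0]) cube([47, 47, 399]);
translate([176, 829, 0]) cube([47, 47, 399]);
translate([602, 829, 0]) cube([47, 47, 399]);
translate([176, 847, 422]) cube([473, 29, 344]);


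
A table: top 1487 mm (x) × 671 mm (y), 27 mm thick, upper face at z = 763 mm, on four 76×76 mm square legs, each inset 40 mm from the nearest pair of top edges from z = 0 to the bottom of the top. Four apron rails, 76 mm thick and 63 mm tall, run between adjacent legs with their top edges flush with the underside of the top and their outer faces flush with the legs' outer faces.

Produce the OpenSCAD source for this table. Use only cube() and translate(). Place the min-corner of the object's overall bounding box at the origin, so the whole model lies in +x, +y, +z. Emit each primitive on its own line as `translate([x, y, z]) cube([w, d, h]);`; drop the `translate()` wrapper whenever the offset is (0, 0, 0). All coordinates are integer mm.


translate([0, 0, 736]) cube([1487, 671, 27]);
translate([40, 40, 0]) cube([76, 76, 736]);
translate([1371, 40, 0]) cube([76, 76, 736]);
translate([40, 555, 0]) cube([76, 76, 736]);
translate([1371, 555, 0]) cube([76, 76, 736]);
translate([116, 40, 673]) cube([1255, 76, 63]);
translate([116, 555, 673]) cube([1255, 76, 63]);
translate([40, 116, 673]) cube([76, 439, 63]);
translate([1371, 116, 673]) cube([76, 439, 63]);


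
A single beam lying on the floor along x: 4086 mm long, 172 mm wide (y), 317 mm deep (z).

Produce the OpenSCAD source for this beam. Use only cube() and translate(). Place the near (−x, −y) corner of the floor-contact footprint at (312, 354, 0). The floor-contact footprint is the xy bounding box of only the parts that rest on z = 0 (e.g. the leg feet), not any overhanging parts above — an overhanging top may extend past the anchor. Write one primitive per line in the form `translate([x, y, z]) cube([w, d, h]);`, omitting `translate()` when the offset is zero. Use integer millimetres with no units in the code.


translate([312, 354, 0]) cube([4086, 172, 317]);


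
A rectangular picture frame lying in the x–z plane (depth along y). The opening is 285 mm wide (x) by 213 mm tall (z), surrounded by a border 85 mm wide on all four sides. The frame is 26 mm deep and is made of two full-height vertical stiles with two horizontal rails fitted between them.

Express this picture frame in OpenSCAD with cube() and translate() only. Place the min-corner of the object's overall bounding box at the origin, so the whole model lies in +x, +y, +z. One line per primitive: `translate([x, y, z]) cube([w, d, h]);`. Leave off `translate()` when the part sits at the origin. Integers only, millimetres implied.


cube([85, 26, 383]);
translate([370, 0, 0]) cube([85, 26, 383]);
translate([85, 0, 0]) cube([285, 26, 85]);
translate([85, 0, 298]) cube([285, 26, 85]);


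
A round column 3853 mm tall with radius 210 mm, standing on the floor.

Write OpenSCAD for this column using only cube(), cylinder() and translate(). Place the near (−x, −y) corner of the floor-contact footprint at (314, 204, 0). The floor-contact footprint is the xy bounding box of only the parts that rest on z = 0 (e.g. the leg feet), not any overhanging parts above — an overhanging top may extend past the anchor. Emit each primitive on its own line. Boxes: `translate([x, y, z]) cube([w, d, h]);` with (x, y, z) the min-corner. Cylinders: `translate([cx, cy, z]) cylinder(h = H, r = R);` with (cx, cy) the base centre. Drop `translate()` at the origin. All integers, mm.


translate([524, 414, 0]) cylinder(h = 3853, r = 210);


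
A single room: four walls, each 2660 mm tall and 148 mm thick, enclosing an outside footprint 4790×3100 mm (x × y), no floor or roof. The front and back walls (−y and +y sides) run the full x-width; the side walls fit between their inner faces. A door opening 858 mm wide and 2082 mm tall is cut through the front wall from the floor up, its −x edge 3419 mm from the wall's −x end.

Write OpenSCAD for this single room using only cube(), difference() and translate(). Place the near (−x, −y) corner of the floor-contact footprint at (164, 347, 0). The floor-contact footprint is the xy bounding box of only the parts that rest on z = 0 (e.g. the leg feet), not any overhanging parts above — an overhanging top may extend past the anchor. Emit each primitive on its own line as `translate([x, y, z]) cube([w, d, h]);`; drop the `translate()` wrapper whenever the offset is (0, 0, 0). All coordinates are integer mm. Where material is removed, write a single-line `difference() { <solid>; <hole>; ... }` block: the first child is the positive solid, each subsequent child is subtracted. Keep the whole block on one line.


difference() { translate([164, 347, 0]) cube([4790, 148, 2660]); translate([3583, 347, 0]) cube([858, 148, 2082]); }
translate([164, 3299, 0]) cube([4790, 148, 2660]);
translate([164, 495, 0]) cube([148, 2804, 2660]);
translate([4806, 495, 0]) cube([148, 2804, 2660]);


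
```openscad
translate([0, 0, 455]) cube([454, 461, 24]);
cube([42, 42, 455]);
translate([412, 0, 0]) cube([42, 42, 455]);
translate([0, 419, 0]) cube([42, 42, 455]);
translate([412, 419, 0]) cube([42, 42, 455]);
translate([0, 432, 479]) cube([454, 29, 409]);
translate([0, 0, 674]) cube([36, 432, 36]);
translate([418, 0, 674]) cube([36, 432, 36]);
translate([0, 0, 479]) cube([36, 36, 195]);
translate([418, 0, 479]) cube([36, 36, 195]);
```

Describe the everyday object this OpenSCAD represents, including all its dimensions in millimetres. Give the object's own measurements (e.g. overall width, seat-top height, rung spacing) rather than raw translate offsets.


A chair. The seat is a 454×461×24 mm slab with its top at z = 479 mm, on four 42×42 mm corner legs (flush with the seat edges, standing on z = 0). A flat backrest 29 mm thick, 409 mm tall, spans the full seat width and rises from the seat top along its +y edge, rear face flush with the rear of the seat. Two armrests of 36×36 mm section run along each side from the seat's front edge to the front of the backrest, top faces 231 mm above the seat top and outer faces flush with the seat's x-edges; a 36×36 mm post under the front of each armrest stands on the seat at the front corner.


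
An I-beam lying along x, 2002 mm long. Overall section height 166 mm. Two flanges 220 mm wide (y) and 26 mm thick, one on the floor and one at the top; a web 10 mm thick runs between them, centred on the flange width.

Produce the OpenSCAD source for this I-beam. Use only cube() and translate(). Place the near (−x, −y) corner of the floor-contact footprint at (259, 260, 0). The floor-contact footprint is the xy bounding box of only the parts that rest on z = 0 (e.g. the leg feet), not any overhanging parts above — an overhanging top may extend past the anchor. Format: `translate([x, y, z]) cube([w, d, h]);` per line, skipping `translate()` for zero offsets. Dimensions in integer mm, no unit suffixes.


translate([259, 260, 0]) cube([2002, 220, 26]);
translate([259, 365, 26]) cube([2002, 10, 114]);
translate([259, 260, 140]) cube([2002, 220, 26]);


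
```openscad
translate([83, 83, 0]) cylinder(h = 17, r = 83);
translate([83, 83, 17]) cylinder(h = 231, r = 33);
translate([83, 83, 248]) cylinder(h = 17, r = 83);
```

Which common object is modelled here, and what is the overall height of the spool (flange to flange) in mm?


A spool. The overall height is 265 mm.

Three coaxial cylinders, large–small–large — a spool. Two 17 mm flanges and a 231 mm core give 17 + 231 + 17 = 265 mm.


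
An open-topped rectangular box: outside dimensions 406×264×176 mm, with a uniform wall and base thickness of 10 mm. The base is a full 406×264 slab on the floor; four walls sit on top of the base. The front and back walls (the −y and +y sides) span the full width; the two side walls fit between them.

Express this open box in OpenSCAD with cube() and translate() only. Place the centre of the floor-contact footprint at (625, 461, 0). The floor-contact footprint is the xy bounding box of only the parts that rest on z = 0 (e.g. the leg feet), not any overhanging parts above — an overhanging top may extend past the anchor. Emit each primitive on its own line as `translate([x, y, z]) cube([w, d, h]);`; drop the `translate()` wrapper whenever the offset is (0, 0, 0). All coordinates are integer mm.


translate([422, 329, 0]) cube([406, 264, 10]);
translate([422, 329, 10]) cube([406, 10, 166]);
translate([422, 583, 10]) cube([406, 10, 166]);
translate([422, 339, 10]) cube([10, 244, 166]);
translate([818, 339, 10]) cube([10, 244, 166]);


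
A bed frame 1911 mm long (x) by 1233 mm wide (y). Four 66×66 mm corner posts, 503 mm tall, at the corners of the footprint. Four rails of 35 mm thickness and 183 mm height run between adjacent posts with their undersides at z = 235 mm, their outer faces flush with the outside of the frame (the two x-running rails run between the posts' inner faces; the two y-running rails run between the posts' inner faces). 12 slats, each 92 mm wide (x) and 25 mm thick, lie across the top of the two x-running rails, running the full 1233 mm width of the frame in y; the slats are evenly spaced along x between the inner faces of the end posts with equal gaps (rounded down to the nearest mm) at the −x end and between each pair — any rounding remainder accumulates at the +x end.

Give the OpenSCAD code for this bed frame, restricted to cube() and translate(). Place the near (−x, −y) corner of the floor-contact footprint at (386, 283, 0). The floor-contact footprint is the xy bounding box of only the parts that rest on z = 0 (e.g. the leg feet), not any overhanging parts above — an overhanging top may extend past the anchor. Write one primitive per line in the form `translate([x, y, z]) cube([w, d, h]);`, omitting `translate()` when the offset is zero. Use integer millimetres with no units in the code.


translate([386, 283, 0]) cube([66, 66, 503]);
translate([386, 1450, 0]) cube([66, 66, 503]);
translate([2231, 283, 0]) cube([66, 66, 503]);
translate([2231, 1450, 0]) cube([66, 66, 503]);
translate([452, 283, 235]) cube([1779, 35, 183]);
translate([452, 1481, 235]) cube([1779, 35, 183]);
translate([386, 349, 235]) cube([35, 1101, 183]);
translate([2262, 349, 235]) cube([35, 1101, 183]);
translate([503, 283, 418]) cube([92, 1233, 25]);
translate([646, 283, 418]) cube([92, 1233, 25]);
translate([789, 283, 418]) cube([92, 1233, 25]);
translate([932, 283, 418]) cube([92, 1233, 25]);
translate([1075, 283, 418]) cube([92, 1233, 25]);
translate([1218, 283, 418]) cube([92, 1233, 25]);
translate([1361, 283, 418]) cube([92, 1233, 25]);
translate([1504, 283, 418]) cube([92, 1233, 25]);
translate([1647, 283, 418]) cube([92, 1233, 25]);
translate([1790, 283, 418]) cube([92, 1233, 25]);
translate([1933, 283, 418]) cube([92, 1233, 25]);
translate([2076, 283, 418]) cube([92, 1233, 25]);
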